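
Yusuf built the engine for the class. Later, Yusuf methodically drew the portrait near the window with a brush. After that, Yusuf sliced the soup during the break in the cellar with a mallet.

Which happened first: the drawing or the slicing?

the drawing

The connectives place the drawing before the slicing.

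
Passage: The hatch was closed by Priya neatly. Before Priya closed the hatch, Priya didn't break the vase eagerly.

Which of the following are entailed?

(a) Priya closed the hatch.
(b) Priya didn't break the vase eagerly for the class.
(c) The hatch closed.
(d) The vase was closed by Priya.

(a), (b), (c)

(a) Entailed — this follows by dropping conjuncts from the closing event's description.
(b) Entailed — under negation, adding a further restriction is entailed: if no such breaking event occurred, none occurred for the class either.
(c) Entailed — 'Priya closed the hatch' is causative; it entails the inchoative 'the hatch closed'.
(d) Not entailed — Priya closed the hatch, not the vase; the vase belongs to the breaking event.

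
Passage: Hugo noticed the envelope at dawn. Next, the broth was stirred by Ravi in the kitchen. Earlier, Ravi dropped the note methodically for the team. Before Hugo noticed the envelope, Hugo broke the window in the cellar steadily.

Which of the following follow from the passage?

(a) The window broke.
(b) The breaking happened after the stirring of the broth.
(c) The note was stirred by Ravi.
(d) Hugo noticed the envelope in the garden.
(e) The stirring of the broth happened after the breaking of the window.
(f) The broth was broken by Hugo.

(a), (e)

(a) Entailed — 'Hugo broke the window' is causative; it entails the inchoative 'the window broke'.
(b) Not entailed — the narrative places the breaking before the stirring, not after.
(c) Not entailed — Ravi stirred the broth, not the note; the note belongs to the dropping event.
(d) Not entailed — 'in the garden' adds information not in the original event.
(e) Entailed — the narrative places the breaking before the stirring.
(f) Not entailed — Hugo broke the window, not the broth; the broth belongs to the stirring event.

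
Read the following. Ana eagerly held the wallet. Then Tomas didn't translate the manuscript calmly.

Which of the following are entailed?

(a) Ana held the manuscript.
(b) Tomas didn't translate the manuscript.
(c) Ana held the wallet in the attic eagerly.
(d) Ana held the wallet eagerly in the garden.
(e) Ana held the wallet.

(a) Not entailed — Ana held the wallet, not the manuscript; the manuscript belongs to the translating event.
(b) Not entailed — dropping 'calmly' under negation is not valid — the original leaves open that Tomas translated the manuscript some other way.
(c) Not entailed — 'in the attic' adds information not in the original event.
(d) Not entailed — 'in the garden' adds information not in the original event.
(e) Entailed — the original entails any weakening of itself; this just drops 'eagerly'.

(e)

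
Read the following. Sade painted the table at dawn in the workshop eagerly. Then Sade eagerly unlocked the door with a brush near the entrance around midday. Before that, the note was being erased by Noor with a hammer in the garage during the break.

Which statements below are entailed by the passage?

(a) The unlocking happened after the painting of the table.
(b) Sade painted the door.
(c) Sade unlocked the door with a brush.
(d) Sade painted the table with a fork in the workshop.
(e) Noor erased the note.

(a) Entailed — the narrative places the painting before the unlocking.
(b) Not entailed — Sade painted the table, not the door; the door belongs to the unlocking event.
(c) Entailed — the original entails any weakening of itself; this just drops 'around midday', 'eagerly', 'near the entrance'.
(d) Not entailed — 'with a fork' adds information not in the original event.
(e) Not entailed — 'was erasing' is progressive on an accomplishment; it does not entail the completed 'erased'.

(a), (c)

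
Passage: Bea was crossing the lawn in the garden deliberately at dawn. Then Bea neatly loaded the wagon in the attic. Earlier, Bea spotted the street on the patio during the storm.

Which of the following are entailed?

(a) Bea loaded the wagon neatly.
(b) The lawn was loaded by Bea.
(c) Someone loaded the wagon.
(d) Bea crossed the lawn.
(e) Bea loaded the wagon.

(a) Entailed — every conjunct here is already in the original loading event.
(b) Not entailed — Bea loaded the wagon, not the lawn; the lawn belongs to the crossing event.
(c) Entailed — this follows by dropping conjuncts from the loading event's description.
(d) Not entailed — 'was crossing' is progressive on an accomplishment; it does not entail the completed 'crossed'.
(e) Entailed — this follows by dropping conjuncts from the loading event's description.

(a), (c), (e)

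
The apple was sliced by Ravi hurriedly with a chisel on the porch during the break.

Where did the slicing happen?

on the porch

'on the porch' marks the location of the slicing event.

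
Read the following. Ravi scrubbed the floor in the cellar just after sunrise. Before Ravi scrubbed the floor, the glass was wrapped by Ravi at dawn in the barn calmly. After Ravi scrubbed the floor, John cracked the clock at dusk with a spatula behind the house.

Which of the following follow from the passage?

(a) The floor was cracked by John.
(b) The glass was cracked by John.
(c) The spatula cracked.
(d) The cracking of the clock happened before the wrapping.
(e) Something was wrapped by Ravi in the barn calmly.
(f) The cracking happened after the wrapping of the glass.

(a) Not entailed — John cracked the clock, not the floor; the floor belongs to the scrubbing event.
(b) Not entailed — John cracked the clock, not the glass; the glass belongs to the wrapping event.
(c) Not entailed — the clock is what cracked, not the spatula.
(d) Not entailed — the narrative places the wrapping before the cracking, not after.
(e) Entailed — dropping 'at dawn' and generalizing the patient leaves a sub-description the original still satisfies.
(f) Entailed — the narrative places the wrapping before the cracking.

(e), (f)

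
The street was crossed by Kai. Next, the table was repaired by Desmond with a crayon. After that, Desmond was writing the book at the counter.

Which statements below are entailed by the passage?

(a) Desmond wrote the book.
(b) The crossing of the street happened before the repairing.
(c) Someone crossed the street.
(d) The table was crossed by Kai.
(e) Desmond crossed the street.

(a) Not entailed — 'was writing' is progressive on an accomplishment; it does not entail the completed 'wrote'.
(b) Entailed — the narrative places the crossing before the repairing.
(c) Entailed — this follows by dropping conjuncts from the crossing event's description.
(d) Not entailed — Kai crossed the street, not the table; the table belongs to the repairing event.
(e) Not entailed — the passage has Kai crossing the street, not Desmond.

(b), (c)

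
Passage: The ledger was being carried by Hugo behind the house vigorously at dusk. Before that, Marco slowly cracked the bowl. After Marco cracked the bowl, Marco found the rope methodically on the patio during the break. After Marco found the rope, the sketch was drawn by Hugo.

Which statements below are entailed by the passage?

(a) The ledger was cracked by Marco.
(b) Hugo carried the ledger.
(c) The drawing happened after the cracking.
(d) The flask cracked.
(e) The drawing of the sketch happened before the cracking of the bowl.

(b), (c)

(a) Not entailed — Marco cracked the bowl, not the ledger; the ledger belongs to the carrying event.
(b) Entailed — 'carry' is an activity; 'was carrying' entails that some carrying happened, so 'carried' holds.
(c) Entailed — the narrative places the cracking before the drawing.
(d) Not entailed — the bowl is what cracked, not the flask.
(e) Not entailed — the narrative places the cracking before the drawing, not after.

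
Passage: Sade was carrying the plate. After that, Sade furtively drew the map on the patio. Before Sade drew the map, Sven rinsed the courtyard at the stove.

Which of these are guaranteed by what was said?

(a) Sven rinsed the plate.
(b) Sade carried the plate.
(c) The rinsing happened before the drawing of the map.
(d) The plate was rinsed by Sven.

(b), (c)

(a) Not entailed — Sven rinsed the courtyard, not the plate; the plate belongs to the carrying event.
(b) Entailed — 'carry' is an activity; 'was carrying' entails that some carrying happened, so 'carried' holds.
(c) Entailed — the narrative places the rinsing before the drawing.
(d) Not entailed — Sven rinsed the courtyard, not the plate; the plate belongs to the carrying event.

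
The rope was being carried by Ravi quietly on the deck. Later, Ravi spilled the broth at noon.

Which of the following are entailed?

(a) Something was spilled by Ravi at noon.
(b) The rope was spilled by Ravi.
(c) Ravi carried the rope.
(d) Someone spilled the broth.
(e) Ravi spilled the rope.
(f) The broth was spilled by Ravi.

(a) Entailed — the original entails any weakening of itself; this just generalizes the patient.
(b) Not entailed — Ravi spilled the broth, not the rope; the rope belongs to the carrying event.
(c) Entailed — 'carry' is an activity; 'was carrying' entails that some carrying happened, so 'carried' holds.
(d) Entailed — the original entails any weakening of itself; this just drops 'at noon' and generalizes the agent.
(e) Not entailed — Ravi spilled the broth, not the rope; the rope belongs to the carrying event.
(f) Entailed — the original entails any weakening of itself; this just drops 'at noon'.

(a), (c), (d), (f)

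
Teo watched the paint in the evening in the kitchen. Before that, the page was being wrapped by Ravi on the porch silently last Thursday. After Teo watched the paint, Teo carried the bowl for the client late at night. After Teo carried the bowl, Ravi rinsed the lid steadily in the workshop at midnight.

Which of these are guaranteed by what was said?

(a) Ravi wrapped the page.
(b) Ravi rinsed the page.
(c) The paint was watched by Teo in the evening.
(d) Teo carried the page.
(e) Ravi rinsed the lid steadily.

(a) Not entailed — 'was wrapping' is progressive on an accomplishment; it does not entail the completed 'wrapped'.
(b) Not entailed — Ravi rinsed the lid, not the page; the page belongs to the wrapping event.
(c) Entailed — every conjunct here is already in the original watching event.
(d) Not entailed — Teo carried the bowl, not the page; the page belongs to the wrapping event.
(e) Entailed — this follows by dropping conjuncts from the rinsing event's description.

(c), (e)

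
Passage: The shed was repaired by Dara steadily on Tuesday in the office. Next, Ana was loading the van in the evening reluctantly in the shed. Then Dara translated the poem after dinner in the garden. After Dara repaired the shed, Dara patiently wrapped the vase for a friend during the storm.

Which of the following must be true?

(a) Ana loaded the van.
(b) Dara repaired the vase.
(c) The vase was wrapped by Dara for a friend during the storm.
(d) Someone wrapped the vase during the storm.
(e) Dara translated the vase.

(c), (d)

(a) Not entailed — 'was loading' is progressive on an accomplishment; it does not entail the completed 'loaded'.
(b) Not entailed — Dara repaired the shed, not the vase; the vase belongs to the wrapping event.
(c) Entailed — dropping 'patiently' leaves a sub-description the original still satisfies.
(d) Entailed — the original entails any weakening of itself; this just drops 'patiently', 'for a friend' and generalizes the agent.
(e) Not entailed — Dara translated the poem, not the vase; the vase belongs to the wrapping event.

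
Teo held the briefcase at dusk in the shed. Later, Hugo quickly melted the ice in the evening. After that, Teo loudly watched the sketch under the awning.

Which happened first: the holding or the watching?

the holding

The connectives place the holding before the watching.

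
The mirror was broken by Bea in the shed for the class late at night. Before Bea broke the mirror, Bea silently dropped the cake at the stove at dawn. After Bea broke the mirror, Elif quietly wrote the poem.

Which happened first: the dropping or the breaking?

the dropping

The connectives place the dropping before the breaking.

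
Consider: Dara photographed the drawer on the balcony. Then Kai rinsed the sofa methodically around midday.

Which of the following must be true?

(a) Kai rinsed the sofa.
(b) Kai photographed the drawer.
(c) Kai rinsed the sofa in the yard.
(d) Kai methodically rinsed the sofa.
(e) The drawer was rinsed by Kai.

(a) Entailed — the original entails any weakening of itself; this just drops 'methodically', 'around midday'.
(b) Not entailed — the passage has Dara photographing the drawer, not Kai.
(c) Not entailed — 'in the yard' adds information not in the original event.
(d) Entailed — dropping 'around midday' leaves a sub-description the original still satisfies.
(e) Not entailed — Kai rinsed the sofa, not the drawer; the drawer belongs to the photographing event.

(a), (d)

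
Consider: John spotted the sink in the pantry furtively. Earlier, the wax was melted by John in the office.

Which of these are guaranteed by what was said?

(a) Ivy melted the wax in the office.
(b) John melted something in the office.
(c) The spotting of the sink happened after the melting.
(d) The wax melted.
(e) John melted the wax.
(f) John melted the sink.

(a) Not entailed — the passage has John melting the wax, not Ivy.
(b) Entailed — every conjunct here is already in the original melting event.
(c) Entailed — the narrative places the melting before the spotting.
(d) Entailed — 'John melted the wax' is causative; it entails the inchoative 'the wax melted'.
(e) Entailed — the original entails any weakening of itself; this just drops 'in the office'.
(f) Not entailed — John melted the wax, not the sink; the sink belongs to the spotting event.

(b), (c), (d), (e)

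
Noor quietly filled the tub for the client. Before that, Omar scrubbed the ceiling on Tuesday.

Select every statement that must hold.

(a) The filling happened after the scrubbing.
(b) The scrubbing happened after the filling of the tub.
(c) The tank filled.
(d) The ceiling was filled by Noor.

(a) Entailed — the narrative places the scrubbing before the filling.
(b) Not entailed — the narrative places the scrubbing before the filling, not after.
(c) Not entailed — the tub is what filled, not the tank.
(d) Not entailed — Noor filled the tub, not the ceiling; the ceiling belongs to the scrubbing event.

(a)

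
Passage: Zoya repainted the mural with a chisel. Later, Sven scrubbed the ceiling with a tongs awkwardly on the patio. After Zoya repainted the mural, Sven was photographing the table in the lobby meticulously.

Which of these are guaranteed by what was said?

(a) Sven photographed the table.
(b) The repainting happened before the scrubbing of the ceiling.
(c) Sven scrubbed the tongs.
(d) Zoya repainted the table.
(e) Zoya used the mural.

(a) Not entailed — 'was photographing' is progressive on an accomplishment; it does not entail the completed 'photographed'.
(b) Entailed — the narrative places the repainting before the scrubbing.
(c) Not entailed — the tongs is the instrument, not what was scrubbed.
(d) Not entailed — Zoya repainted the mural, not the table; the table belongs to the photographing event.
(e) Not entailed — the mural is the patient, not an instrument — Zoya used a chisel.

(b)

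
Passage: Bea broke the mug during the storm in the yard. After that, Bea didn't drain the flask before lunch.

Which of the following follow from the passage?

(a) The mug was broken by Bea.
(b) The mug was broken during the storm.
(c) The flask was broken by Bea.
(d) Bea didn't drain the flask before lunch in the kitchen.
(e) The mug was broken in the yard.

(a), (b), (d), (e)

(a) Entailed — the original entails any weakening of itself; this just drops 'during the storm', 'in the yard'.
(b) Entailed — this follows by dropping conjuncts from the breaking event's description.
(c) Not entailed — Bea broke the mug, not the flask; the flask belongs to the draining event.
(d) Entailed — under negation, adding a further restriction is entailed: if no such draining event occurred, none occurred in the kitchen either.
(e) Entailed — this follows by dropping conjuncts from the breaking event's description.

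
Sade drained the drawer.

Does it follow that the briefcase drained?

no

Nothing is said about any briefcase; only the drawer is affected.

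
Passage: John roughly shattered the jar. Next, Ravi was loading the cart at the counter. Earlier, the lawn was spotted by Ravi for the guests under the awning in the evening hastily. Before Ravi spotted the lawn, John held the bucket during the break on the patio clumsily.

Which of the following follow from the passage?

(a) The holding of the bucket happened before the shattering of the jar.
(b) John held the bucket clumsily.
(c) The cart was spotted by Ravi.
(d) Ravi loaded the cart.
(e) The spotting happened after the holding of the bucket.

(b), (e)

(a) Not entailed — the narrative doesn't order the holding relative to the shattering.
(b) Entailed — dropping 'on the patio', 'during the break' leaves a sub-description the original still satisfies.
(c) Not entailed — Ravi spotted the lawn, not the cart; the cart belongs to the loading event.
(d) Not entailed — 'was loading' is progressive on an accomplishment; it does not entail the completed 'loaded'.
(e) Entailed — the narrative places the holding before the spotting.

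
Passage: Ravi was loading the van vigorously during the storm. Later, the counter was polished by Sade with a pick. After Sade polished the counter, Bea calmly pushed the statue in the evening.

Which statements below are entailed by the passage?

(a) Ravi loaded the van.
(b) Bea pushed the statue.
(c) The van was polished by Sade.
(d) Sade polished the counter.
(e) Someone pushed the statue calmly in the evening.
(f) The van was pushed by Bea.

(a) Not entailed — 'was loading' is progressive on an accomplishment; it does not entail the completed 'loaded'.
(b) Entailed — this follows by dropping conjuncts from the pushing event's description.
(c) Not entailed — Sade polished the counter, not the van; the van belongs to the loading event.
(d) Entailed — every conjunct here is already in the original polishing event.
(e) Entailed — generalizing the agent leaves a sub-description the original still satisfies.
(f) Not entailed — Bea pushed the statue, not the van; the van belongs to the loading event.

(b), (d), (e)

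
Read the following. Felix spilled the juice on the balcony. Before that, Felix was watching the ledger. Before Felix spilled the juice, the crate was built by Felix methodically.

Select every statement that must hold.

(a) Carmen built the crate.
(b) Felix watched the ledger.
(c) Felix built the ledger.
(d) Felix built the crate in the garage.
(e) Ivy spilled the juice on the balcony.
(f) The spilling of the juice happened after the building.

(b), (f)

(a) Not entailed — the passage has Felix building the crate, not Carmen.
(b) Entailed — 'watch' is an activity; 'was watching' entails that some watching happened, so 'watched' holds.
(c) Not entailed — Felix built the crate, not the ledger; the ledger belongs to the watching event.
(d) Not entailed — 'in the garage' adds information not in the original event.
(e) Not entailed — the passage has Felix spilling the juice, not Ivy.
(f) Entailed — the narrative places the building before the spilling.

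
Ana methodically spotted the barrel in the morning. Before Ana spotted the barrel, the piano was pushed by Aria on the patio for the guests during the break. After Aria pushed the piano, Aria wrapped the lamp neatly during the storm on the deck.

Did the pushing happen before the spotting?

The narrative orders the pushing before the spotting.

yes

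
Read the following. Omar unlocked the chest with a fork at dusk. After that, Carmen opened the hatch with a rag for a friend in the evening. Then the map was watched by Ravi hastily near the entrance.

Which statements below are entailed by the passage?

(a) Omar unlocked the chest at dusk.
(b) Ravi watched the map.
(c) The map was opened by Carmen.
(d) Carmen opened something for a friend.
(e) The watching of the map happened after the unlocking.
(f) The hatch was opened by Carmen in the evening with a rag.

(a) Entailed — the original entails any weakening of itself; this just drops 'with a fork'.
(b) Entailed — this follows by dropping conjuncts from the watching event's description.
(c) Not entailed — Carmen opened the hatch, not the map; the map belongs to the watching event.
(d) Entailed — this follows by dropping conjuncts from the opening event's description.
(e) Entailed — the narrative places the unlocking before the watching.
(f) Entailed — the original entails any weakening of itself; this just drops 'for a friend'.

(a), (b), (d), (e), (f)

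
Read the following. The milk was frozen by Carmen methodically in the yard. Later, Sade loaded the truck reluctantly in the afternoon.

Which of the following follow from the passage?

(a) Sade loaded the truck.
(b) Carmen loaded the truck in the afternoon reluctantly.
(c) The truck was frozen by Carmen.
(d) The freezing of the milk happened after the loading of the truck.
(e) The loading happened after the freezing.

(a), (e)

(a) Entailed — dropping 'in the afternoon', 'reluctantly' leaves a sub-description the original still satisfies.
(b) Not entailed — the passage has Sade loading the truck, not Carmen.
(c) Not entailed — Carmen froze the milk, not the truck; the truck belongs to the loading event.
(d) Not entailed — the narrative places the freezing before the loading, not after.
(e) Entailed — the narrative places the freezing before the loading.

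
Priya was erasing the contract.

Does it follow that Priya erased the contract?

no

'was erasing' is progressive; for an accomplishment like 'erase the contract', it doesn't entail completion.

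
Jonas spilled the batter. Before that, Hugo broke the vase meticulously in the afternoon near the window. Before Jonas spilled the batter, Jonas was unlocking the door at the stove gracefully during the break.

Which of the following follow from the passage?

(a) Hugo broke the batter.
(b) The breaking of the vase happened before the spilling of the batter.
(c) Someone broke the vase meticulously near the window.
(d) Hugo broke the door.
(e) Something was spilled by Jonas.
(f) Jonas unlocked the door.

(a) Not entailed — Hugo broke the vase, not the batter; the batter belongs to the spilling event.
(b) Entailed — the narrative places the breaking before the spilling.
(c) Entailed — dropping 'in the afternoon' and generalizing the agent leaves a sub-description the original still satisfies.
(d) Not entailed — Hugo broke the vase, not the door; the door belongs to the unlocking event.
(e) Entailed — the original entails any weakening of itself; this just generalizes the patient.
(f) Not entailed — 'was unlocking' is progressive on an accomplishment; it does not entail the completed 'unlocked'.

(b), (c), (e)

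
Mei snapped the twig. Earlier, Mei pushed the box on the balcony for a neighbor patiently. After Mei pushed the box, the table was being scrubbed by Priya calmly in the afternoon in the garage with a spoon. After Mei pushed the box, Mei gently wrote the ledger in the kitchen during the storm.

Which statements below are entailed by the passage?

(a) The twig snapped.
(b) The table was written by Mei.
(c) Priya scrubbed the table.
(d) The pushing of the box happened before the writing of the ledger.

(a), (c), (d)

(a) Entailed — 'Mei snapped the twig' is causative; it entails the inchoative 'the twig snapped'.
(b) Not entailed — Mei wrote the ledger, not the table; the table belongs to the scrubbing event.
(c) Entailed — 'scrub' is an activity; 'was scrubbing' entails that some scrubbing happened, so 'scrubbed' holds.
(d) Entailed — the narrative places the pushing before the writing.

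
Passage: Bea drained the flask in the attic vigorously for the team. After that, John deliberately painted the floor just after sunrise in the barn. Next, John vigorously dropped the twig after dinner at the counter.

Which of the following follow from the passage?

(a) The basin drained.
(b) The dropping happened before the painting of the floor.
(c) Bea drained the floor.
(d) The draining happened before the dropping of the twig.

(a) Not entailed — the flask is what drained, not the basin.
(b) Not entailed — the narrative places the painting before the dropping, not after.
(c) Not entailed — Bea drained the flask, not the floor; the floor belongs to the painting event.
(d) Entailed — the narrative places the draining before the dropping.

(d)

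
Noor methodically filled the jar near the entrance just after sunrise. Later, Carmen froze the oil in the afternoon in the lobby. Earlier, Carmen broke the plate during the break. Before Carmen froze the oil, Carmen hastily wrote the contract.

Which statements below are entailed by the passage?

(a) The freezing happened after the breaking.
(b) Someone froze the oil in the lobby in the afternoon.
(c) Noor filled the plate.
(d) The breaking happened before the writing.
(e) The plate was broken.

(a), (b), (e)

(a) Entailed — the narrative places the breaking before the freezing.
(b) Entailed — every conjunct here is already in the original freezing event.
(c) Not entailed — Noor filled the jar, not the plate; the plate belongs to the breaking event.
(d) Not entailed — the narrative doesn't order the breaking relative to the writing.
(e) Entailed — dropping 'during the break' and generalizing the agent leaves a sub-description the original still satisfies.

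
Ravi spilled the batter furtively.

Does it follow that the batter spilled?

'Ravi spilled the batter' is the causative; it entails the inchoative 'the batter spilled'.

yes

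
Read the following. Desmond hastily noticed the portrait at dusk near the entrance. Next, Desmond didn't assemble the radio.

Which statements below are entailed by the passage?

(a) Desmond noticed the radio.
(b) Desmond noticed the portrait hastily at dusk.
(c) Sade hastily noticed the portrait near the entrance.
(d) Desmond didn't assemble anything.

(a) Not entailed — Desmond noticed the portrait, not the radio; the radio belongs to the assembling event.
(b) Entailed — this follows by dropping conjuncts from the noticing event's description.
(c) Not entailed — the passage has Desmond noticing the portrait, not Sade.
(d) Not entailed — the original only denies this specific event; Desmond may have assembled something else.

(b)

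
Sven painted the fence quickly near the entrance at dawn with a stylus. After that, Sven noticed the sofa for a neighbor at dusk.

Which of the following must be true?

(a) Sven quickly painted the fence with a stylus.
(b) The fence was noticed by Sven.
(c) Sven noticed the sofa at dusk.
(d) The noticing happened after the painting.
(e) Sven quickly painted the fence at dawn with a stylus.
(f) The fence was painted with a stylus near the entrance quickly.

(a), (c), (d), (e), (f)

(a) Entailed — this follows by dropping conjuncts from the painting event's description.
(b) Not entailed — Sven noticed the sofa, not the fence; the fence belongs to the painting event.
(c) Entailed — dropping 'for a neighbor' leaves a sub-description the original still satisfies.
(d) Entailed — the narrative places the painting before the noticing.
(e) Entailed — this follows by dropping conjuncts from the painting event's description.
(f) Entailed — dropping 'at dawn' and generalizing the agent leaves a sub-description the original still satisfies.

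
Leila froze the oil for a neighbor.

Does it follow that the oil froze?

yes

'Leila froze the oil' is the causative; it entails the inchoative 'the oil froze'.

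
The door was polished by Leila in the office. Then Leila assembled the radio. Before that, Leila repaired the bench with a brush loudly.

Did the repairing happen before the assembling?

yes

The narrative orders the repairing before the assembling.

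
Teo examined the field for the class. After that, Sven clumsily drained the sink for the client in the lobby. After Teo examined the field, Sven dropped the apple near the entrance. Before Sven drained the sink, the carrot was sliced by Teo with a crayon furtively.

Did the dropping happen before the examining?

The narrative orders the examining before the dropping.

no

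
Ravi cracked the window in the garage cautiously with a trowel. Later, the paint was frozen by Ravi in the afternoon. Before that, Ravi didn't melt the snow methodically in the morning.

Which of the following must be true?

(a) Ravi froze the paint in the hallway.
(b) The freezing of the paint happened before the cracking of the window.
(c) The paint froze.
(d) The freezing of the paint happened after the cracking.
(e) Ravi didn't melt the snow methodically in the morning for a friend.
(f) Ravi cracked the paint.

(c), (d), (e)

(a) Not entailed — 'in the hallway' adds information not in the original event.
(b) Not entailed — the narrative places the cracking before the freezing, not after.
(c) Entailed — 'Ravi froze the paint' is causative; it entails the inchoative 'the paint froze'.
(d) Entailed — the narrative places the cracking before the freezing.
(e) Entailed — under negation, adding a further restriction is entailed: if no such melting event occurred, none occurred for a friend either.
(f) Not entailed — Ravi cracked the window, not the paint; the paint belongs to the freezing event.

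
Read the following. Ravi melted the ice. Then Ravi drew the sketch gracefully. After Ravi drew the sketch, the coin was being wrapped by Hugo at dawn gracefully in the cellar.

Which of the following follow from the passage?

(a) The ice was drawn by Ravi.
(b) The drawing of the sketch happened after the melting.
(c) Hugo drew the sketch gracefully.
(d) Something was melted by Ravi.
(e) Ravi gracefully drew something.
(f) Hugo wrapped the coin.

(a) Not entailed — Ravi drew the sketch, not the ice; the ice belongs to the melting event.
(b) Entailed — the narrative places the melting before the drawing.
(c) Not entailed — the passage has Ravi drawing the sketch, not Hugo.
(d) Entailed — the original entails any weakening of itself; this just generalizes the patient.
(e) Entailed — generalizing the patient leaves a sub-description the original still satisfies.
(f) Not entailed — 'was wrapping' is progressive on an accomplishment; it does not entail the completed 'wrapped'.

(b), (d), (e)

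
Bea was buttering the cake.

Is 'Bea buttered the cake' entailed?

no

'was buttering' is progressive; for an accomplishment like 'butter the cake', it doesn't entail completion.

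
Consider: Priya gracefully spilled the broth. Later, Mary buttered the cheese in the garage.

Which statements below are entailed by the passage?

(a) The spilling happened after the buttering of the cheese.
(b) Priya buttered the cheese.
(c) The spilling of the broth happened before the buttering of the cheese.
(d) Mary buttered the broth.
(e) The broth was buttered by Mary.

(a) Not entailed — the narrative places the spilling before the buttering, not after.
(b) Not entailed — the passage has Mary buttering the cheese, not Priya.
(c) Entailed — the narrative places the spilling before the buttering.
(d) Not entailed — Mary buttered the cheese, not the broth; the broth belongs to the spilling event.
(e) Not entailed — Mary buttered the cheese, not the broth; the broth belongs to the spilling event.

(c)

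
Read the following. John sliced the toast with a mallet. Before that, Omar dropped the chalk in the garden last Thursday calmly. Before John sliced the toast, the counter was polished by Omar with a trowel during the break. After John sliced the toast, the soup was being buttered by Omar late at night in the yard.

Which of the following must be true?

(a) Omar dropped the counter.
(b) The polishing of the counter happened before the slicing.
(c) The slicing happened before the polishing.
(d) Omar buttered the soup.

(a) Not entailed — Omar dropped the chalk, not the counter; the counter belongs to the polishing event.
(b) Entailed — the narrative places the polishing before the slicing.
(c) Not entailed — the narrative places the polishing before the slicing, not after.
(d) Not entailed — 'was buttering' is progressive on an accomplishment; it does not entail the completed 'buttered'.

(b)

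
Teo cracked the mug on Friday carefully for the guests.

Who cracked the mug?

'Teo' marks the agent of the cracking event.

Teo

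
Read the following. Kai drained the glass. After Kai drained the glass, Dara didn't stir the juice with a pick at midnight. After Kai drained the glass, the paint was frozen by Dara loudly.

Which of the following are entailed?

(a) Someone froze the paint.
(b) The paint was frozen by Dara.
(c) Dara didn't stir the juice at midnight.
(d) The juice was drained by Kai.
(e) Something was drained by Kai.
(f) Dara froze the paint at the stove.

(a) Entailed — every conjunct here is already in the original freezing event.
(b) Entailed — the original entails any weakening of itself; this just drops 'loudly'.
(c) Not entailed — dropping 'with a pick' under negation is not valid — the original leaves open that Dara stirred the juice some other way.
(d) Not entailed — Kai drained the glass, not the juice; the juice belongs to the stirring event.
(e) Entailed — generalizing the patient leaves a sub-description the original still satisfies.
(f) Not entailed — 'at the stove' adds information not in the original event.

(a), (b), (e)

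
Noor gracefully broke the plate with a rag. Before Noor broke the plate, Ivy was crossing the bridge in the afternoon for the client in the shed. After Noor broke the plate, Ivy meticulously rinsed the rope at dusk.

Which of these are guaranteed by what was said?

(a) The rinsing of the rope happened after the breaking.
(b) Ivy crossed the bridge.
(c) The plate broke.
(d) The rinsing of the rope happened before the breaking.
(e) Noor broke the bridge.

(a), (c)

(a) Entailed — the narrative places the breaking before the rinsing.
(b) Not entailed — 'was crossing' is progressive on an accomplishment; it does not entail the completed 'crossed'.
(c) Entailed — 'Noor broke the plate' is causative; it entails the inchoative 'the plate broke'.
(d) Not entailed — the narrative places the breaking before the rinsing, not after.
(e) Not entailed — Noor broke the plate, not the bridge; the bridge belongs to the crossing event.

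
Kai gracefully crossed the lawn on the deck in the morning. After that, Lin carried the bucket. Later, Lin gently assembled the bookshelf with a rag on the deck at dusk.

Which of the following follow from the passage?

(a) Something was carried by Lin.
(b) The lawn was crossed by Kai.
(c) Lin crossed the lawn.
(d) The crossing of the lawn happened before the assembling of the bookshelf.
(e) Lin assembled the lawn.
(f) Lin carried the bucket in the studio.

(a) Entailed — this follows by dropping conjuncts from the carrying event's description.
(b) Entailed — this follows by dropping conjuncts from the crossing event's description.
(c) Not entailed — the passage has Kai crossing the lawn, not Lin.
(d) Entailed — the narrative places the crossing before the assembling.
(e) Not entailed — Lin assembled the bookshelf, not the lawn; the lawn belongs to the crossing event.
(f) Not entailed — 'in the studio' adds information not in the original event.

(a), (b), (d)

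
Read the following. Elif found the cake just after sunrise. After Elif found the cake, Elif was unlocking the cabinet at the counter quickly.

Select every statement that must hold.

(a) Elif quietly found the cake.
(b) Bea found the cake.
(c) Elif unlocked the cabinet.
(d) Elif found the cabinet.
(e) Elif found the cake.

(e)

(a) Not entailed — 'quietly' adds information not in the original event.
(b) Not entailed — the passage has Elif finding the cake, not Bea.
(c) Not entailed — 'was unlocking' is progressive on an accomplishment; it does not entail the completed 'unlocked'.
(d) Not entailed — Elif found the cake, not the cabinet; the cabinet belongs to the unlocking event.
(e) Entailed — the original entails any weakening of itself; this just drops 'just after sunrise'.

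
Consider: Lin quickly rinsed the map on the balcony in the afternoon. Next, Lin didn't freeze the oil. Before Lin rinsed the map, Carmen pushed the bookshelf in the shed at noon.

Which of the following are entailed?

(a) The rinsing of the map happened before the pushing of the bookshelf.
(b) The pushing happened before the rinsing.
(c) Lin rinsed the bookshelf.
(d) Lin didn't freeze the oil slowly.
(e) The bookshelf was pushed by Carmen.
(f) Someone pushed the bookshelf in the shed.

(a) Not entailed — the narrative places the pushing before the rinsing, not after.
(b) Entailed — the narrative places the pushing before the rinsing.
(c) Not entailed — Lin rinsed the map, not the bookshelf; the bookshelf belongs to the pushing event.
(d) Entailed — under negation, adding a further restriction is entailed: if no such freezing event occurred, none occurred slowly either.
(e) Entailed — the original entails any weakening of itself; this just drops 'at noon', 'in the shed'.
(f) Entailed — every conjunct here is already in the original pushing event.

(b), (d), (e), (f)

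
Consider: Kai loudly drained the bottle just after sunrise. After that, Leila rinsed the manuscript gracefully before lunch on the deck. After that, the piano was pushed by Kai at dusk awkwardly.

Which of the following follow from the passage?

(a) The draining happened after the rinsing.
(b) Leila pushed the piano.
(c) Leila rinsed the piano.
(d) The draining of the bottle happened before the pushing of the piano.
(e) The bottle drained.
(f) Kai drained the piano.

(a) Not entailed — the narrative places the draining before the rinsing, not after.
(b) Not entailed — the passage has Kai pushing the piano, not Leila.
(c) Not entailed — Leila rinsed the manuscript, not the piano; the piano belongs to the pushing event.
(d) Entailed — the narrative places the draining before the pushing.
(e) Entailed — 'Kai drained the bottle' is causative; it entails the inchoative 'the bottle drained'.
(f) Not entailed — Kai drained the bottle, not the piano; the piano belongs to the pushing event.

(d), (e)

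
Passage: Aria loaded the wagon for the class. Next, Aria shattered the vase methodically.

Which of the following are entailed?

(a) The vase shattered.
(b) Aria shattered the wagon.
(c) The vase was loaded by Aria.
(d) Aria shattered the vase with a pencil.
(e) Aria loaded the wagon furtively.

(a)

(a) Entailed — 'Aria shattered the vase' is causative; it entails the inchoative 'the vase shattered'.
(b) Not entailed — Aria shattered the vase, not the wagon; the wagon belongs to the loading event.
(c) Not entailed — Aria loaded the wagon, not the vase; the vase belongs to the shattering event.
(d) Not entailed — 'with a pencil' adds information not in the original event.
(e) Not entailed — 'furtively' adds information not in the original event.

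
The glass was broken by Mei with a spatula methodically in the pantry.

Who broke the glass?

'Mei' marks the agent of the breaking event.

Mei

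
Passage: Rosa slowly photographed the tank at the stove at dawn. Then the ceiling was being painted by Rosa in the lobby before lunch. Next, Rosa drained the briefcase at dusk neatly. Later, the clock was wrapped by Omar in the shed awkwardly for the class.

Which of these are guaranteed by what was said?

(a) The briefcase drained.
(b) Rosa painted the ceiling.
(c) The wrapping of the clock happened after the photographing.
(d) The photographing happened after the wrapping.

(a) Entailed — 'Rosa drained the briefcase' is causative; it entails the inchoative 'the briefcase drained'.
(b) Not entailed — 'was painting' is progressive on an accomplishment; it does not entail the completed 'painted'.
(c) Entailed — the narrative places the photographing before the wrapping.
(d) Not entailed — the narrative places the photographing before the wrapping, not after.

(a), (c)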